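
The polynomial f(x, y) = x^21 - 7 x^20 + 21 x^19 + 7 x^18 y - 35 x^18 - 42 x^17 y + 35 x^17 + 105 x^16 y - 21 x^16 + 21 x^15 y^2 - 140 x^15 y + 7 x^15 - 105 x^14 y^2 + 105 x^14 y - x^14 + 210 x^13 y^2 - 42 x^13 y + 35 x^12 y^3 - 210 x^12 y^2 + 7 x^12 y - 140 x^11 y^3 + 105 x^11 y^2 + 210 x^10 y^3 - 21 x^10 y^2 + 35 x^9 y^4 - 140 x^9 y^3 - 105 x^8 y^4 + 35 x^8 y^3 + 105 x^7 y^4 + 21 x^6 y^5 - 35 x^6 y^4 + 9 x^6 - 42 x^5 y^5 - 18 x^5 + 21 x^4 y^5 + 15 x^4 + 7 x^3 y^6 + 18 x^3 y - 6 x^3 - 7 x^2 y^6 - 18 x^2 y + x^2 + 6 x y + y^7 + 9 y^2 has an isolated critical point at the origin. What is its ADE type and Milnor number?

The Hessian of f at 0 is [[2, 6], [6, 18]] with rank 1, so corank 1. A Groebner basis of the Jacobian ideal J(f) in C{x,y} is {x^3 - x^2 + x/3 + y, x^2*y - x^2/18 + x*y/6 + x/18 - y^2/2 + y/6, -7*x^2/54 + x*y^2 + 13*x*y/18 + 5*x/54 + 5*y^2/6 + 5*y/18, 5*x^2/27 - 7*x*y/9 - 10*x/81 + y^3 - 2*y^2/3 - 10*y/27}; counting standard monomials gives mu = 6. Corank 1: A-series; mu = 6 gives A_6.

Type A_{6}, Milnor number mu = 6.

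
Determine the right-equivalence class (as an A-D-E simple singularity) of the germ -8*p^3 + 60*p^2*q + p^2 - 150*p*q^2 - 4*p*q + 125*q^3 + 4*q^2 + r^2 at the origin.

The Hessian of f at 0 has rank 2. Corank 1: A-series; mu = 2 gives A_2.

A_2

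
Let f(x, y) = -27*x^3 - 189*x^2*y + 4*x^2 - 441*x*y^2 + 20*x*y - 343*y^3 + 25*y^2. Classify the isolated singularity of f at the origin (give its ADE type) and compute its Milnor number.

Type A_{2}, Milnor number mu = 2.

The Hessian of f at 0 is [[8, 20], [20, 50]] with rank 1, so corank 1. A Groebner basis of the Jacobian ideal J(f) in C{x,y} is {y^2, x + 5*y/2}; counting standard monomials gives mu = 2. Corank 1: A-series; mu = 2 gives A_2.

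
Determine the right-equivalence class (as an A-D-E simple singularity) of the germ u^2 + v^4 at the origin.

The Hessian of f at 0 is [[2, 0], [0, 0]] with rank 1, so corank 1. A Groebner basis of the Jacobian ideal J(f) in C{u,v} is {v^3, u}; counting standard monomials gives mu = 3. Corank 1: A-series; mu = 3 gives A_3.

A3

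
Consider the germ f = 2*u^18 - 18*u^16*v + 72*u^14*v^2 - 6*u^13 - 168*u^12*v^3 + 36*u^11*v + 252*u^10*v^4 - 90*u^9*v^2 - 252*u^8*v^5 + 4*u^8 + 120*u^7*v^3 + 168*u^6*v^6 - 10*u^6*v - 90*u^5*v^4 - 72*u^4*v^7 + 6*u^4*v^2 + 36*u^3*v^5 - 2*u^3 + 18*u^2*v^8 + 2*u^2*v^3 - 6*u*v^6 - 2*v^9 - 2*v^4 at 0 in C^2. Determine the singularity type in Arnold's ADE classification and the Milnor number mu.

The Hessian of f at 0 has rank 0. Corank 2; j^3 = -2*u^3 is a perfect cube, so E-series; the 4-jet and mu = 6 give E_6.

Type E_6, Milnor number mu = 6.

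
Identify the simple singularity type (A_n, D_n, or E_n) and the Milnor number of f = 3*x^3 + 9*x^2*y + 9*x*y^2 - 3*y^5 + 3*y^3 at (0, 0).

The Hessian of f at 0 has rank 0. Corank 2; j^3 = 3*(x + y)^3 is a perfect cube, so E-series; the 5-jet and mu = 8 give E_8.

Type E_{8}, Milnor number mu = 8.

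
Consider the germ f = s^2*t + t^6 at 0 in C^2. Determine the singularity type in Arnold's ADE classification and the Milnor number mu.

Type D_7, Milnor number mu = 7.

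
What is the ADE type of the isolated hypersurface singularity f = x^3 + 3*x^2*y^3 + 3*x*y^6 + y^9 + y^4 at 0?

E_6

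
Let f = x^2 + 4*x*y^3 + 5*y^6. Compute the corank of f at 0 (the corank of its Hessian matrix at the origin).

1

Hessian at 0 has rank 1.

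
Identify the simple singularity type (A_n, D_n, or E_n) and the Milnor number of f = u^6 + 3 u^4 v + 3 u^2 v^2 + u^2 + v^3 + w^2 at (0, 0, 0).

The Hessian of f at 0 has rank 2. Corank 1: A-series; mu = 2 gives A_2.

Type A2, Milnor number mu = 2.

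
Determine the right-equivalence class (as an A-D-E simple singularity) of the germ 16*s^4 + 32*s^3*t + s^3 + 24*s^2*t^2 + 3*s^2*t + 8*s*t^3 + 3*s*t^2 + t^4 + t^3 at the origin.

E_{6}

The Hessian of f at 0 is [[0, 0], [0, 0]] with rank 0, so corank 2. A Groebner basis of the Jacobian ideal J(f) in C{s,t} is {t^4, s*t^2 + 5*t^3/6, s^2 + 2*s*t + t^2}; counting standard monomials gives mu = 6. Corank 2; j^3 = (s + t)^3 is a perfect cube, so E-series; the 4-jet and mu = 6 give E_6.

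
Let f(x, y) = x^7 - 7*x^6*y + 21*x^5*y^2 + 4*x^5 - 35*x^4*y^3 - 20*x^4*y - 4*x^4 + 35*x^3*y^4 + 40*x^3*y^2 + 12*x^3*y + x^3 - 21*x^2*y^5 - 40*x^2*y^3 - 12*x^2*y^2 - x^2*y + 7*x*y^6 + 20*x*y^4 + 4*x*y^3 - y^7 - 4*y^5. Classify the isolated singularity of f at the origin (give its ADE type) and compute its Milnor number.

The Hessian of f at 0 has rank 0. Corank 2; j^3 = x^2*(x - y) has shape L^2 M (L != M), so D-series; mu = 8 gives D_8.

Type D_{8}, Milnor number mu = 8.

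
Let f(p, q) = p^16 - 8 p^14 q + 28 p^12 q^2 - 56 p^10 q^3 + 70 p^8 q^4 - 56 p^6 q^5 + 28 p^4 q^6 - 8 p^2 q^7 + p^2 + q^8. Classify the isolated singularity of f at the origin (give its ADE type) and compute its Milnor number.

The Hessian of f at 0 has rank 1. Corank 1: A-series; mu = 7 gives A_7.

Type A_{7}, Milnor number mu = 7.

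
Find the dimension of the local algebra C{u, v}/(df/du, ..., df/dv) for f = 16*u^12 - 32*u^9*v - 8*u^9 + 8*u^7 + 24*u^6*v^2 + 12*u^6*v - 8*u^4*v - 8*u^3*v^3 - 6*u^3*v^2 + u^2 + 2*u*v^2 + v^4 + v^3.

2

The Hessian of f at 0 is [[2, 0], [0, 0]] with rank 1, so corank 1. A Groebner basis of the Jacobian ideal J(f) in C{u,v} is {v^2, u}; counting standard monomials gives mu = 2. Corank 1: A-series; mu = 2 gives A_2.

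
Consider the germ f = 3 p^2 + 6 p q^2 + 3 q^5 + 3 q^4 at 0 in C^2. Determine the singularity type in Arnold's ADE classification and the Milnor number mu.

The Hessian of f at 0 has rank 1. Corank 1: A-series; mu = 4 gives A_4.

Type A_4, Milnor number mu = 4.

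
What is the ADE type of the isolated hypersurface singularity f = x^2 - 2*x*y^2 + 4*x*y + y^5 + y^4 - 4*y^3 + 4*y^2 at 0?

A_4

The Hessian of f at 0 has rank 1. Corank 1: A-series; mu = 4 gives A_4.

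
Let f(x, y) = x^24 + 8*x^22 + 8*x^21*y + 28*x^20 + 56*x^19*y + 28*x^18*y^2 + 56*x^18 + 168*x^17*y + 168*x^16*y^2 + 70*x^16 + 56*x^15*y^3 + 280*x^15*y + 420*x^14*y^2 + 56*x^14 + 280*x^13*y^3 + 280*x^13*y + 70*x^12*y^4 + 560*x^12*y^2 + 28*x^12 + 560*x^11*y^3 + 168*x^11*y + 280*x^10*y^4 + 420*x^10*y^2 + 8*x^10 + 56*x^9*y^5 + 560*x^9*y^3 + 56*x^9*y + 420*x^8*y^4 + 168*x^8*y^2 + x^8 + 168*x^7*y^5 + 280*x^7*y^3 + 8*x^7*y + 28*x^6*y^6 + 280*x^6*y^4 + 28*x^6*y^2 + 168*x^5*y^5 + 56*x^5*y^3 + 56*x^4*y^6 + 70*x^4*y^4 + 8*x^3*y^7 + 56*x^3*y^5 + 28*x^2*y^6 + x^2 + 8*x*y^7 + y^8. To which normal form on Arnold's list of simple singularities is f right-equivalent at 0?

The Hessian of f at 0 is [[2, 0], [0, 0]] with rank 1, so corank 1. A Groebner basis of the Jacobian ideal J(f) in C{x,y} is {y^7, x}; counting standard monomials gives mu = 7. Corank 1: A-series; mu = 7 gives A_7.

A_7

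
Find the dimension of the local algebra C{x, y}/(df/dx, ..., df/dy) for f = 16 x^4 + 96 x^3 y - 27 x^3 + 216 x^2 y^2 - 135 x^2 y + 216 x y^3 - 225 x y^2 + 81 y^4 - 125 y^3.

6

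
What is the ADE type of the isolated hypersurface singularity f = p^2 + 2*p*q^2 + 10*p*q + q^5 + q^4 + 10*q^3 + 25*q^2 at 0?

A_{4}

The Hessian of f at 0 is [[2, 10], [10, 50]] with rank 1, so corank 1. A Groebner basis of the Jacobian ideal J(f) in C{p,q} is {p^2 + 10*p*q - 25*p - 125*q, p + q^2 + 5*q}; counting standard monomials gives mu = 4. Corank 1: A-series; mu = 4 gives A_4.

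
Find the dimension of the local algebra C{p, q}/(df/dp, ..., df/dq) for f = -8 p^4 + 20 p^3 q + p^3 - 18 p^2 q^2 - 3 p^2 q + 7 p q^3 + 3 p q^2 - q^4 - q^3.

The Hessian of f at 0 is [[0, 0], [0, 0]] with rank 0, so corank 2. A Groebner basis of the Jacobian ideal J(f) in C{p,q} is {3*p^2/4 - 3*p*q/2 + q^4 - q^3/4 + 3*q^2/4, p^3 - 9*p^2/4 + 9*p*q/2 - q^3/4 - 9*q^2/4, p^2*q - 7*p^2/4 + 7*p*q/2 - 5*q^3/12 - 7*q^2/4, -p^2 + p*q^2 + 2*p*q - 2*q^3/3 - q^2}; counting standard monomials gives mu = 7. Corank 2; j^3 = (p - q)^3 is a perfect cube, so E-series; the 4-jet and mu = 7 give E_7.

7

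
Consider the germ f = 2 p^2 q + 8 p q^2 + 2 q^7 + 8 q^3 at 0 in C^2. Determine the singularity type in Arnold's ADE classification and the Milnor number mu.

Type D_{8}, Milnor number mu = 8.

The Hessian of f at 0 has rank 0. Corank 2; j^3 = 2*q*(p + 2*q)^2 has shape L^2 M (L != M), so D-series; mu = 8 gives D_8.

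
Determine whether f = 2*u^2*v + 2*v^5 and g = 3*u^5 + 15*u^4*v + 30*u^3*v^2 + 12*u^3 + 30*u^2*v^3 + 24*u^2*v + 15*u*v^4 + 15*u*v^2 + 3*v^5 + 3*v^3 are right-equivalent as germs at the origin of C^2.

Yes.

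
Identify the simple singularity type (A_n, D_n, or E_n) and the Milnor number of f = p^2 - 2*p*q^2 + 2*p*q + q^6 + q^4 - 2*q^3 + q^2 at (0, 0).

Type A5, Milnor number mu = 5.

The Hessian of f at 0 is [[2, 2], [2, 2]] with rank 1, so corank 1. A Groebner basis of the Jacobian ideal J(f) in C{p,q} is {p^3 - 3*p^2 - 5*p*q - 2*p - 2*q, p^2*q + 2*p^2 + 3*p*q + p + q, -p + q^2 - q}; counting standard monomials gives mu = 5. Corank 1: A-series; mu = 5 gives A_5.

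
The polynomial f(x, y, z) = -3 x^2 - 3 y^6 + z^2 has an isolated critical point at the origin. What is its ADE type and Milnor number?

Type A_5, Milnor number mu = 5.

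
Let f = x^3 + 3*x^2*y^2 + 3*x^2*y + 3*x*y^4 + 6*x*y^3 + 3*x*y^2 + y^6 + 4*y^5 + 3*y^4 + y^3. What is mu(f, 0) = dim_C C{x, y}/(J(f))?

The Hessian of f at 0 has rank 0. Corank 2; j^3 = (x + y)^3 is a perfect cube, so E-series; the 5-jet and mu = 8 give E_8.

8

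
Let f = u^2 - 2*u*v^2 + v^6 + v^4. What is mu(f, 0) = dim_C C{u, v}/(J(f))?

5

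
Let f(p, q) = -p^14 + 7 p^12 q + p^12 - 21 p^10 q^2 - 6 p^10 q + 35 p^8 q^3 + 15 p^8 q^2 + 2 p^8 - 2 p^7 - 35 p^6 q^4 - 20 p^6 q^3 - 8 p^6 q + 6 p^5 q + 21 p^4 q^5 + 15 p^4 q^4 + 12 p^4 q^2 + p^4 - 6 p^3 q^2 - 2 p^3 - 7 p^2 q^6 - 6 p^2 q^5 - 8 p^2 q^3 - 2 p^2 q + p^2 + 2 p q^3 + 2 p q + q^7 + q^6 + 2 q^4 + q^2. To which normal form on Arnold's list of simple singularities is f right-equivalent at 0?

A_6

The Hessian of f at 0 has rank 1. Corank 1: A-series; mu = 6 gives A_6.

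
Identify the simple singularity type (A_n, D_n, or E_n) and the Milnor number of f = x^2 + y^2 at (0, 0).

Type A_{1}, Milnor number mu = 1.

The Hessian of f at 0 has rank 2. Corank 0: nondegenerate Morse point, so A_1.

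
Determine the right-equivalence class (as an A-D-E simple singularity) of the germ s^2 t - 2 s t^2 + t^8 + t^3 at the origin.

D_{9}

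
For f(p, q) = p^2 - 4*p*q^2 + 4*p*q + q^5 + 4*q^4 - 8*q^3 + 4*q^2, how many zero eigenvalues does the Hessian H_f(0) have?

1

Hessian at 0 has rank 1.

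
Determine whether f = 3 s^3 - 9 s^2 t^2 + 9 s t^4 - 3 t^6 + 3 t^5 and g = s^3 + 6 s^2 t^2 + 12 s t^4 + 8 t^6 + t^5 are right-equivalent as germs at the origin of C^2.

The Hessian of f at 0 is [[0, 0], [0, 0]] with rank 0, so corank 2. A Groebner basis of the Jacobian ideal J(f) in C{s,t} is {t^4, s^3, -s^2/2 + s*t^2}; counting standard monomials gives mu = 8. Corank 2; j^3 = 3*s^3 is a perfect cube, so E-series; the 5-jet and mu = 8 give E_8. The Hessian of g at 0 is [[0, 0], [0, 0]] with rank 0, so corank 2. A Groebner basis of the Jacobian ideal J(g) in C{s,t} is {t^4, s^3, s^2/4 + s*t^2}; counting standard monomials gives mu = 8. Corank 2; j^3 = s^3 is a perfect cube, so E-series; the 5-jet and mu = 8 give E_8. Both have type E_8, hence right-equivalent.

Yes.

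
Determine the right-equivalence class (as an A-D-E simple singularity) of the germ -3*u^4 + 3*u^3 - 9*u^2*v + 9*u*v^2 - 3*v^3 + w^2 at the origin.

The Hessian of f at 0 is [[0, 0, 0], [0, 0, 0], [0, 0, 2]] with rank 1, so corank 2. A Groebner basis of the Jacobian ideal J(f) in C{u,v,w} is {v^4, u*v^2 - 2*v^3/3, u^2 - 2*u*v + v^2, w}; counting standard monomials gives mu = 6. Corank 2; j^3 = 3*(u - v)^3 is a perfect cube, so E-series; the 4-jet and mu = 6 give E_6.

E_6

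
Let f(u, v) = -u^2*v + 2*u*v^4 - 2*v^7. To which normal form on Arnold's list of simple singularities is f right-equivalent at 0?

D8

The Hessian of f at 0 is [[0, 0], [0, 0]] with rank 0, so corank 2. A Groebner basis of the Jacobian ideal J(f) in C{u,v} is {u^2/6 + u*v^3, -u*v + v^4, u^3, u^2*v}; counting standard monomials gives mu = 8. Corank 2; j^3 = -u^2*v has shape L^2 M (L != M), so D-series; mu = 8 gives D_8.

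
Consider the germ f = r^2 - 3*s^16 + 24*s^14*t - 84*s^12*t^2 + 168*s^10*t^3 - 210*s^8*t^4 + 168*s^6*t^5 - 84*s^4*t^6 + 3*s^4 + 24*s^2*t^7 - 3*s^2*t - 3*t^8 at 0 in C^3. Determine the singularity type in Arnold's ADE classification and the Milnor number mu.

Type D_{9}, Milnor number mu = 9.

The Hessian of f at 0 has rank 1. Corank 2; j^3 = -3*s^2*t has shape L^2 M (L != M), so D-series; mu = 9 gives D_9.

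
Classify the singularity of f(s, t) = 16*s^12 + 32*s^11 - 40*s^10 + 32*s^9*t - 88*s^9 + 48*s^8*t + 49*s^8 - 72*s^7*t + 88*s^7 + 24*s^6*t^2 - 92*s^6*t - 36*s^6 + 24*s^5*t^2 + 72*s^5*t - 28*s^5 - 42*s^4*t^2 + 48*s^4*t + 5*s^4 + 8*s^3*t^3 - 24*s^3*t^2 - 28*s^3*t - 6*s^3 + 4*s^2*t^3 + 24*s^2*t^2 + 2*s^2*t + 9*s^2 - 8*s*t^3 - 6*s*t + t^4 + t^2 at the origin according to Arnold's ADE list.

The Hessian of f at 0 is [[18, -6], [-6, 2]] with rank 1, so corank 1. A Groebner basis of the Jacobian ideal J(f) in C{s,t} is {s^2 - 3*s + t, s*t - 9*s + 3*t, -27*s + t^2 + 9*t}; counting standard monomials gives mu = 3. Corank 1: A-series; mu = 3 gives A_3.

A_{3}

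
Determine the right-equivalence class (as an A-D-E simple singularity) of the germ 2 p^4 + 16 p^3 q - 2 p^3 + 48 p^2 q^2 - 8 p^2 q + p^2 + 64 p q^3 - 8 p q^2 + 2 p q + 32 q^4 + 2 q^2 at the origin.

A_1

The Hessian of f at 0 is [[2, 2], [2, 4]] with rank 2, so corank 0. A Groebner basis of the Jacobian ideal J(f) in C{p,q} is {p, q}; counting standard monomials gives mu = 1. Corank 0: nondegenerate Morse point, so A_1.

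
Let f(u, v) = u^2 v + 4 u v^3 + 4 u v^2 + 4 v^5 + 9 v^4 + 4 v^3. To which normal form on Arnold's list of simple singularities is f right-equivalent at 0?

D5

The Hessian of f at 0 has rank 0. Corank 2; j^3 = v*(u + 2*v)^2 has shape L^2 M (L != M), so D-series; mu = 5 gives D_5.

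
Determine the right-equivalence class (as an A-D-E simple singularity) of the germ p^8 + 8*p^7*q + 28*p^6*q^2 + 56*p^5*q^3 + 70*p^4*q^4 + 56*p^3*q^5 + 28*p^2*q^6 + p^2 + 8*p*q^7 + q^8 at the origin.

A7

The Hessian of f at 0 has rank 1. Corank 1: A-series; mu = 7 gives A_7.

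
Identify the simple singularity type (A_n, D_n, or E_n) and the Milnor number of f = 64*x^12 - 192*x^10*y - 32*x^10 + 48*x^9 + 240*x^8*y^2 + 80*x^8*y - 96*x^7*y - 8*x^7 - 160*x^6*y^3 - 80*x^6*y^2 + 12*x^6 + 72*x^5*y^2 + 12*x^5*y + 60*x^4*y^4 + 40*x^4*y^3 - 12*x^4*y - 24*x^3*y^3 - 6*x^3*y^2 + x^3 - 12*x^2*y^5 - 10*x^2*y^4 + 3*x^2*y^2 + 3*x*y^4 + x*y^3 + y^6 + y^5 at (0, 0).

The Hessian of f at 0 is [[0, 0], [0, 0]] with rank 0, so corank 2. A Groebner basis of the Jacobian ideal J(f) in C{x,y} is {-x^2 + y^4 - y^3/3, x^3, x^2*y + x^2/3 + y^3/9, x^2 + x*y^2 + y^3/3}; counting standard monomials gives mu = 7. Corank 2; j^3 = x^3 is a perfect cube, so E-series; the 4-jet and mu = 7 give E_7.

Type E_{7}, Milnor number mu = 7.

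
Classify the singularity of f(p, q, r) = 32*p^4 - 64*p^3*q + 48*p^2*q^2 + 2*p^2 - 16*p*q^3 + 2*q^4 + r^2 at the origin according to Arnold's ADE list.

The Hessian of f at 0 has rank 2. Corank 1: A-series; mu = 3 gives A_3.

A3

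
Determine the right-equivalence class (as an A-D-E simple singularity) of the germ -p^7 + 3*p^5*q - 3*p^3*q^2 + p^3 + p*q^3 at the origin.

E_7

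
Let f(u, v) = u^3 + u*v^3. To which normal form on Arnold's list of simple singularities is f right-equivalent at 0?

The Hessian of f at 0 has rank 0. Corank 2; j^3 = u^3 is a perfect cube, so E-series; the 4-jet and mu = 7 give E_7.

E_7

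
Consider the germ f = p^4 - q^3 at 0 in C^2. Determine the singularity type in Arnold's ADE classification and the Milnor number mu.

The Hessian of f at 0 has rank 0. Corank 2; j^3 = -q^3 is a perfect cube, so E-series; the 4-jet and mu = 6 give E_6.

Type E6, Milnor number mu = 6.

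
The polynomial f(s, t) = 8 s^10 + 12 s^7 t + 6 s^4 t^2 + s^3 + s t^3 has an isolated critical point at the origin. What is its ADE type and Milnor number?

Type E_7, Milnor number mu = 7.

The Hessian of f at 0 is [[0, 0], [0, 0]] with rank 0, so corank 2. A Groebner basis of the Jacobian ideal J(f) in C{s,t} is {s^3, s*t^2, 3*s^2 + t^3}; counting standard monomials gives mu = 7. Corank 2; j^3 = s^3 is a perfect cube, so E-series; the 4-jet and mu = 7 give E_7.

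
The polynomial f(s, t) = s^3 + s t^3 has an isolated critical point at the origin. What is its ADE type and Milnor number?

Type E_7, Milnor number mu = 7.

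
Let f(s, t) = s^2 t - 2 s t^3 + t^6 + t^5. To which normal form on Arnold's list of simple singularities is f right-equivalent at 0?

The Hessian of f at 0 has rank 0. Corank 2; j^3 = s^2*t has shape L^2 M (L != M), so D-series; mu = 7 gives D_7.

D_{7}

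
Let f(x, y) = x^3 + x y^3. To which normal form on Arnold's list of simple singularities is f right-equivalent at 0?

E7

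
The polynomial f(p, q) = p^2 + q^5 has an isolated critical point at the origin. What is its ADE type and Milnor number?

The Hessian of f at 0 has rank 1. Corank 1: A-series; mu = 4 gives A_4.

Type A4, Milnor number mu = 4.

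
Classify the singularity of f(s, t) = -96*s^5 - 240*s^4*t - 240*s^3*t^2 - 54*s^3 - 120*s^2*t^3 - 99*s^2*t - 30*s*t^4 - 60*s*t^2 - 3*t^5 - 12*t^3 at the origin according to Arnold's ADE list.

The Hessian of f at 0 is [[0, 0], [0, 0]] with rank 0, so corank 2. A Groebner basis of the Jacobian ideal J(f) in C{s,t} is {243*s*t/10 + t^4 + 81*t^2/5, s*t^2 + 2*t^3/3, s^2 + 7*s*t/6 + t^2/3}; counting standard monomials gives mu = 6. Corank 2; j^3 = -3*(2*s + t)*(3*s + 2*t)^2 has shape L^2 M (L != M), so D-series; mu = 6 gives D_6.

D6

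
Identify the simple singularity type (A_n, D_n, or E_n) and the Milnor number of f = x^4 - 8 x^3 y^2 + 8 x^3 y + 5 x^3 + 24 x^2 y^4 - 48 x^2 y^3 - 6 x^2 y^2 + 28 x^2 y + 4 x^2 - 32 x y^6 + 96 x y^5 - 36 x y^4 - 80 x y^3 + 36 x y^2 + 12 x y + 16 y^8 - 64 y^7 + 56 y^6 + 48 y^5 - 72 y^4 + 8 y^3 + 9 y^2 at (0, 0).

The Hessian of f at 0 has rank 1. Corank 1: A-series; mu = 2 gives A_2.

Type A_2, Milnor number mu = 2.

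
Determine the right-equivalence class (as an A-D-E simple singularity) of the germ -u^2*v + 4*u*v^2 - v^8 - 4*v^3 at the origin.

D_9

The Hessian of f at 0 has rank 0. Corank 2; j^3 = -v*(u - 2*v)^2 has shape L^2 M (L != M), so D-series; mu = 9 gives D_9.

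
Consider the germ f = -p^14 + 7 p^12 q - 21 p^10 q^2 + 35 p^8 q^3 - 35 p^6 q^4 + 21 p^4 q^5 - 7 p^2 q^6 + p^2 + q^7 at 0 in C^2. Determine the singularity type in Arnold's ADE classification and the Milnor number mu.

The Hessian of f at 0 is [[2, 0], [0, 0]] with rank 1, so corank 1. A Groebner basis of the Jacobian ideal J(f) in C{p,q} is {q^6, p}; counting standard monomials gives mu = 6. Corank 1: A-series; mu = 6 gives A_6.

Type A_6, Milnor number mu = 6.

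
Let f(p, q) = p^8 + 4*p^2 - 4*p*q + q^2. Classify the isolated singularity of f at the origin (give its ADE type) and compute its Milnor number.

Type A_7, Milnor number mu = 7.

The Hessian of f at 0 has rank 1. Corank 1: A-series; mu = 7 gives A_7.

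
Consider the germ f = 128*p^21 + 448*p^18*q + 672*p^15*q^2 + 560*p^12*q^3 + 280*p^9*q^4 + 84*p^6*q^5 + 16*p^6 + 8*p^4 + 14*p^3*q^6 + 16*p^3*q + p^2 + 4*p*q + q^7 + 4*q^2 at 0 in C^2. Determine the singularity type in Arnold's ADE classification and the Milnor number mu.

The Hessian of f at 0 has rank 1. Corank 1: A-series; mu = 6 gives A_6.

Type A6, Milnor number mu = 6.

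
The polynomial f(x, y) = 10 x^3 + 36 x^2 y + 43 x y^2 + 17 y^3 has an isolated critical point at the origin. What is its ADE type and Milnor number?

The Hessian of f at 0 is [[0, 0], [0, 0]] with rank 0, so corank 2. A Groebner basis of the Jacobian ideal J(f) in C{x,y} is {y^3, x^2 - 13*y^2/6, x*y + 3*y^2/2}; counting standard monomials gives mu = 4. Corank 2; j^3 = (x + y)*(10*x^2 + 26*x*y + 17*y^2) splits into three distinct lines over C (the quadratic factor has nonzero discriminant), so D_4.

Type D_{4}, Milnor number mu = 4.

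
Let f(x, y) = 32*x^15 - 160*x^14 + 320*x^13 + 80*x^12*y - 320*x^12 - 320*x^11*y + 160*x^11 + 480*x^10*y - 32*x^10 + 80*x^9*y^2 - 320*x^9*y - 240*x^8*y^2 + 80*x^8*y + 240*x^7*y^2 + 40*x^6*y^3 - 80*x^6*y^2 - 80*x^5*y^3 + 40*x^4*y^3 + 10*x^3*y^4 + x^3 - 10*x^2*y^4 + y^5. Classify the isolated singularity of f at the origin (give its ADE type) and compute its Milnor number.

The Hessian of f at 0 has rank 0. Corank 2; j^3 = x^3 is a perfect cube, so E-series; the 5-jet and mu = 8 give E_8.

Type E8, Milnor number mu = 8.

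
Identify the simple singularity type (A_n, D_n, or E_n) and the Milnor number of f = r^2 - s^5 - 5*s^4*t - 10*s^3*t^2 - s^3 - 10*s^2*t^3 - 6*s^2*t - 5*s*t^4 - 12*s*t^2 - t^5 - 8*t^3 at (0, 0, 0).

The Hessian of f at 0 is [[0, 0, 0], [0, 0, 0], [0, 0, 2]] with rank 1, so corank 2. A Groebner basis of the Jacobian ideal J(f) in C{s,t,r} is {t^5, s*t^3 + 7*t^4/4, s^2 + 4*s*t + 4*t^2, r}; counting standard monomials gives mu = 8. Corank 2; j^3 = -(s + 2*t)^3 is a perfect cube, so E-series; the 5-jet and mu = 8 give E_8.

Type E8, Milnor number mu = 8.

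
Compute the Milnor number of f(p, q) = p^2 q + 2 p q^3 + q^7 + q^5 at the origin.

8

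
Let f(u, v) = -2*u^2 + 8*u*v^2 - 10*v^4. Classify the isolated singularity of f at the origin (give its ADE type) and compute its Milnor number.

Type A3, Milnor number mu = 3.

The Hessian of f at 0 is [[-4, 0], [0, 0]] with rank 1, so corank 1. A Groebner basis of the Jacobian ideal J(f) in C{u,v} is {u^2, u*v, -u/2 + v^2}; counting standard monomials gives mu = 3. Corank 1: A-series; mu = 3 gives A_3.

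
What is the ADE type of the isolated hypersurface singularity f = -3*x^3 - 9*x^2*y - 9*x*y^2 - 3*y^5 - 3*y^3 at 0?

The Hessian of f at 0 is [[0, 0], [0, 0]] with rank 0, so corank 2. A Groebner basis of the Jacobian ideal J(f) in C{x,y} is {y^4, x^2 + 2*x*y + y^2}; counting standard monomials gives mu = 8. Corank 2; j^3 = -3*(x + y)^3 is a perfect cube, so E-series; the 5-jet and mu = 8 give E_8.

E_8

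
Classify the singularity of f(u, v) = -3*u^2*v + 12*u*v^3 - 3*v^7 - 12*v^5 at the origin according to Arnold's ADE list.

D8

The Hessian of f at 0 has rank 0. Corank 2; j^3 = -3*u^2*v has shape L^2 M (L != M), so D-series; mu = 8 gives D_8.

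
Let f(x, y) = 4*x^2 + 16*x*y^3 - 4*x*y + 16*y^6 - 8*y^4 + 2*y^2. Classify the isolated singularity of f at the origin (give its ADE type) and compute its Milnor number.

The Hessian of f at 0 has rank 2. Corank 0: nondegenerate Morse point, so A_1.

Type A1, Milnor number mu = 1.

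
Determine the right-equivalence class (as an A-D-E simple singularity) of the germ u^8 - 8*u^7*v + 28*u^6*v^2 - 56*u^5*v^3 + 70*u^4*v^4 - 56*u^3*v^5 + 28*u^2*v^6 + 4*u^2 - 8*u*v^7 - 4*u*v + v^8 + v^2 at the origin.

A_{7}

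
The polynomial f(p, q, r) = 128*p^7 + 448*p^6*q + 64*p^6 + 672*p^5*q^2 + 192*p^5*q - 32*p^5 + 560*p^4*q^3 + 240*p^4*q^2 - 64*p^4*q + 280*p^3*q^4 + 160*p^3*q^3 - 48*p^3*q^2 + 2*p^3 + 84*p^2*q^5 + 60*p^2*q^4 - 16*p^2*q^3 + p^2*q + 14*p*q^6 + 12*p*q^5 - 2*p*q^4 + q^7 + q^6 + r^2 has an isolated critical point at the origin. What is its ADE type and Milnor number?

Type D_7, Milnor number mu = 7.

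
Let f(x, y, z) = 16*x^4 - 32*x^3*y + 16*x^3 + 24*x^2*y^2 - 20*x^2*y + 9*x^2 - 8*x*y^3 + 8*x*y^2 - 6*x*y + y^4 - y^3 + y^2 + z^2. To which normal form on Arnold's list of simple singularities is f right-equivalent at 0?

A2

The Hessian of f at 0 has rank 2. Corank 1: A-series; mu = 2 gives A_2.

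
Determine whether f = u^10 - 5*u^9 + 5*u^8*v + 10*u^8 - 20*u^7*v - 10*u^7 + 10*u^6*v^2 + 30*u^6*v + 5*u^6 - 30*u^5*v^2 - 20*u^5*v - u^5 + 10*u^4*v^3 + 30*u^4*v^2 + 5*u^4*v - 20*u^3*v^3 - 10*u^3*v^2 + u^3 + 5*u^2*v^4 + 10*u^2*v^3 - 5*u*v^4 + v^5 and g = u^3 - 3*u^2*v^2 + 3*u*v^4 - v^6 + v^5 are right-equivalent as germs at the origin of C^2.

Yes.

The Hessian of f at 0 has rank 0. Corank 2; j^3 = u^3 is a perfect cube, so E-series; the 5-jet and mu = 8 give E_8. The Hessian of g at 0 has rank 0. Corank 2; j^3 = u^3 is a perfect cube, so E-series; the 5-jet and mu = 8 give E_8. Both have type E_8, hence right-equivalent.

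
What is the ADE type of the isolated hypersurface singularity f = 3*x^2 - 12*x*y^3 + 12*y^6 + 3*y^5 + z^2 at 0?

The Hessian of f at 0 is [[6, 0, 0], [0, 0, 0], [0, 0, 2]] with rank 2, so corank 1. A Groebner basis of the Jacobian ideal J(f) in C{x,y,z} is {-x/2 + y^3, x^2, x*y, z}; counting standard monomials gives mu = 4. Corank 1: A-series; mu = 4 gives A_4.

A_{4}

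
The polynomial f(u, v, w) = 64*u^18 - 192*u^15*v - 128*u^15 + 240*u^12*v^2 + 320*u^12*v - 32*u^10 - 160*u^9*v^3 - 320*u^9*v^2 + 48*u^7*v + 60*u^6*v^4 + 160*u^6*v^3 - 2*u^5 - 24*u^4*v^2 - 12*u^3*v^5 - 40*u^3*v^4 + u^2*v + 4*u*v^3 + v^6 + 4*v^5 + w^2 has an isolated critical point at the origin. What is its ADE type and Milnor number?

Type D_7, Milnor number mu = 7.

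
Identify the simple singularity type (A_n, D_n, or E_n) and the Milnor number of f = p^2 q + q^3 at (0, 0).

Type D4, Milnor number mu = 4.

The Hessian of f at 0 is [[0, 0], [0, 0]] with rank 0, so corank 2. A Groebner basis of the Jacobian ideal J(f) in C{p,q} is {q^3, p^2 + 3*q^2, p*q}; counting standard monomials gives mu = 4. Corank 2; j^3 = q*(p^2 + q^2) splits into three distinct lines over C (the quadratic factor has nonzero discriminant), so D_4.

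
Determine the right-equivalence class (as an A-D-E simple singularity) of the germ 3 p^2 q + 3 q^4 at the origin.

D_5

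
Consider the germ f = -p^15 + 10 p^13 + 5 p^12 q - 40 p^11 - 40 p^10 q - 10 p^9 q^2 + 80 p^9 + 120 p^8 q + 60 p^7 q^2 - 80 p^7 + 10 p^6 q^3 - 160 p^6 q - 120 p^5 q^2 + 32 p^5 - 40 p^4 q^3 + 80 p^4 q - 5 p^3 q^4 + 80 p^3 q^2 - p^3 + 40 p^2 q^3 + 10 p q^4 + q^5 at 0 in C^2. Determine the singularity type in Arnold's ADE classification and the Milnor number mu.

The Hessian of f at 0 has rank 0. Corank 2; j^3 = -p^3 is a perfect cube, so E-series; the 5-jet and mu = 8 give E_8.

Type E8, Milnor number mu = 8.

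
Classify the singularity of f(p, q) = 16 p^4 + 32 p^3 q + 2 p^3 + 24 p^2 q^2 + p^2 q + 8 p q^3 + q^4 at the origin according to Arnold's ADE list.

The Hessian of f at 0 is [[0, 0], [0, 0]] with rank 0, so corank 2. A Groebner basis of the Jacobian ideal J(f) in C{p,q} is {p*q^2, -p*q/8 + q^3, p^2 + p*q/2}; counting standard monomials gives mu = 5. Corank 2; j^3 = p^2*(2*p + q) has shape L^2 M (L != M), so D-series; mu = 5 gives D_5.

D_{5}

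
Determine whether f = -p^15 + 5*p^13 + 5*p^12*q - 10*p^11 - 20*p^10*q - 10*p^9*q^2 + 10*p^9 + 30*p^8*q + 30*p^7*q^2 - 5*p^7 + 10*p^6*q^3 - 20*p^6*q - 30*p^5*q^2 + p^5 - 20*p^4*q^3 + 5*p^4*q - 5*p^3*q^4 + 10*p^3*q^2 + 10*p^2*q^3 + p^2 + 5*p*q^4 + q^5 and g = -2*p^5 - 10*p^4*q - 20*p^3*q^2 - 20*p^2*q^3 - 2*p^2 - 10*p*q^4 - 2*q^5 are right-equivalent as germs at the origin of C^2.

The Hessian of f at 0 has rank 1. Corank 1: A-series; mu = 4 gives A_4. The Hessian of g at 0 has rank 1. Corank 1: A-series; mu = 4 gives A_4. Both have type A_4, hence right-equivalent.

Yes.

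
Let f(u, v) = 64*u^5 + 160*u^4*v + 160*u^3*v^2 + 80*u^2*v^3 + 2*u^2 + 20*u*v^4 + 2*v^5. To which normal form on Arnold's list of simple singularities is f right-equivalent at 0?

A4

The Hessian of f at 0 has rank 1. Corank 1: A-series; mu = 4 gives A_4.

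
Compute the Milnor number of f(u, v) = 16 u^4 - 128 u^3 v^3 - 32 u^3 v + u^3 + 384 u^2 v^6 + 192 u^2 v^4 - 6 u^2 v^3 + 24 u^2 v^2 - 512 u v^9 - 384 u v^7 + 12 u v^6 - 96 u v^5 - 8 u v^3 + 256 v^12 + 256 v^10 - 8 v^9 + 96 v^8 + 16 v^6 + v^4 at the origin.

6

The Hessian of f at 0 has rank 0. Corank 2; j^3 = u^3 is a perfect cube, so E-series; the 4-jet and mu = 6 give E_6.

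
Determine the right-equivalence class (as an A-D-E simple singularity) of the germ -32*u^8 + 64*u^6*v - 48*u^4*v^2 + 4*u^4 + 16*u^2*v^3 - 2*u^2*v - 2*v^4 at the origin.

The Hessian of f at 0 is [[0, 0], [0, 0]] with rank 0, so corank 2. A Groebner basis of the Jacobian ideal J(f) in C{u,v} is {u^3, u^2/4 + v^3, u*v}; counting standard monomials gives mu = 5. Corank 2; j^3 = -2*u^2*v has shape L^2 M (L != M), so D-series; mu = 5 gives D_5.

D_5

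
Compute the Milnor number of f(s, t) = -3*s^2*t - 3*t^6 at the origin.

7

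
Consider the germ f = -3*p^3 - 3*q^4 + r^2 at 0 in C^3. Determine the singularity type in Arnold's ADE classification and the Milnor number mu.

Type E_{6}, Milnor number mu = 6.

The Hessian of f at 0 is [[0, 0, 0], [0, 0, 0], [0, 0, 2]] with rank 1, so corank 2. A Groebner basis of the Jacobian ideal J(f) in C{p,q,r} is {q^3, p^2, r}; counting standard monomials gives mu = 6. Corank 2; j^3 = -3*p^3 is a perfect cube, so E-series; the 4-jet and mu = 6 give E_6.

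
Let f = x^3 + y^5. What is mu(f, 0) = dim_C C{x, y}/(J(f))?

8

The Hessian of f at 0 has rank 0. Corank 2; j^3 = x^3 is a perfect cube, so E-series; the 5-jet and mu = 8 give E_8.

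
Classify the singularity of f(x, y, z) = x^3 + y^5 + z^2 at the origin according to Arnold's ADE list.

The Hessian of f at 0 is [[0, 0, 0], [0, 0, 0], [0, 0, 2]] with rank 1, so corank 2. A Groebner basis of the Jacobian ideal J(f) in C{x,y,z} is {y^4, x^2, z}; counting standard monomials gives mu = 8. Corank 2; j^3 = x^3 is a perfect cube, so E-series; the 5-jet and mu = 8 give E_8.

E_8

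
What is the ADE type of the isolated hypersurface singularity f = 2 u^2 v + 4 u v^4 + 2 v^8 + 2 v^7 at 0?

D_9

The Hessian of f at 0 has rank 0. Corank 2; j^3 = 2*u^2*v has shape L^2 M (L != M), so D-series; mu = 9 gives D_9.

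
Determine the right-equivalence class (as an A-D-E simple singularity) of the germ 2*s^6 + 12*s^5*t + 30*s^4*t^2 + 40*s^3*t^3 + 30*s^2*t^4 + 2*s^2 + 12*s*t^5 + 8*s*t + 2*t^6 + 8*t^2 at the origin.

A5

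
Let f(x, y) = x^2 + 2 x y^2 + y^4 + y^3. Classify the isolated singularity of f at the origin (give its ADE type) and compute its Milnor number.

The Hessian of f at 0 is [[2, 0], [0, 0]] with rank 1, so corank 1. A Groebner basis of the Jacobian ideal J(f) in C{x,y} is {y^2, x}; counting standard monomials gives mu = 2. Corank 1: A-series; mu = 2 gives A_2.

Type A_2, Milnor number mu = 2.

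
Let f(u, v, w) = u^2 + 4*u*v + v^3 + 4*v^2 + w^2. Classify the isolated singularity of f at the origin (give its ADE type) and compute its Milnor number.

Type A_2, Milnor number mu = 2.

The Hessian of f at 0 has rank 2. Corank 1: A-series; mu = 2 gives A_2.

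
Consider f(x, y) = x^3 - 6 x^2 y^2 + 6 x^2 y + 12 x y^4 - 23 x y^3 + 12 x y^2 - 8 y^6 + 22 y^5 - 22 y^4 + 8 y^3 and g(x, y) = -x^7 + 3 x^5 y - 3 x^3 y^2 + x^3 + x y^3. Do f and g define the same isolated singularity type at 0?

Yes.

The Hessian of f at 0 has rank 0. Corank 2; j^3 = (x + 2*y)^3 is a perfect cube, so E-series; the 4-jet and mu = 7 give E_7. The Hessian of g at 0 has rank 0. Corank 2; j^3 = x^3 is a perfect cube, so E-series; the 4-jet and mu = 7 give E_7. Both have type E_7, hence right-equivalent.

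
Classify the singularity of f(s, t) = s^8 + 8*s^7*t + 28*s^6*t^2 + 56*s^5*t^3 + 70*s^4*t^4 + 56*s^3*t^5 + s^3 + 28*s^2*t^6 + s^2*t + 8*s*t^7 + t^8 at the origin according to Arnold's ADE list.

D_9

The Hessian of f at 0 is [[0, 0], [0, 0]] with rank 0, so corank 2. A Groebner basis of the Jacobian ideal J(f) in C{s,t} is {-s*t/8 + t^7, s*t^2, s^2 + s*t}; counting standard monomials gives mu = 9. Corank 2; j^3 = s^2*(s + t) has shape L^2 M (L != M), so D-series; mu = 9 gives D_9.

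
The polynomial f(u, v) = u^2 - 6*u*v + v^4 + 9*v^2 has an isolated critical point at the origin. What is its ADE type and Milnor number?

Type A3, Milnor number mu = 3.

The Hessian of f at 0 has rank 1. Corank 1: A-series; mu = 3 gives A_3.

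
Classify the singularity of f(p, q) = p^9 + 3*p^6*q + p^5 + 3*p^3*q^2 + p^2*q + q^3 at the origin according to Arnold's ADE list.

The Hessian of f at 0 has rank 0. Corank 2; j^3 = q*(p^2 + q^2) splits into three distinct lines over C (the quadratic factor has nonzero discriminant), so D_4.

D_{4}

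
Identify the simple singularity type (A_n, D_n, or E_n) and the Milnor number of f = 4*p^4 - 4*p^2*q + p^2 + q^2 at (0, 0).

The Hessian of f at 0 is [[2, 0], [0, 2]] with rank 2, so corank 0. A Groebner basis of the Jacobian ideal J(f) in C{p,q} is {p, q}; counting standard monomials gives mu = 1. Corank 0: nondegenerate Morse point, so A_1.

Type A1, Milnor number mu = 1.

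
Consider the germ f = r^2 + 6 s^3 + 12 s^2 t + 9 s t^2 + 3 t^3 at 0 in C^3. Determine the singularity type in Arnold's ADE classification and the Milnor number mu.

Type D4, Milnor number mu = 4.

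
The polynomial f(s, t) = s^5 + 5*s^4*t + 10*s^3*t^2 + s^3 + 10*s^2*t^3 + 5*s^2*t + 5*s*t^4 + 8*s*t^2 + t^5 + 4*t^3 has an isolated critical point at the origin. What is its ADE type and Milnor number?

Type D_6, Milnor number mu = 6.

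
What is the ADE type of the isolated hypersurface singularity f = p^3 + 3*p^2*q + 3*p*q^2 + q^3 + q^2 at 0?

A2

The Hessian of f at 0 has rank 1. Corank 1: A-series; mu = 2 gives A_2.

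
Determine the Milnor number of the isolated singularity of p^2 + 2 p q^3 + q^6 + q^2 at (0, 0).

The Hessian of f at 0 has rank 2. Corank 0: nondegenerate Morse point, so A_1.

1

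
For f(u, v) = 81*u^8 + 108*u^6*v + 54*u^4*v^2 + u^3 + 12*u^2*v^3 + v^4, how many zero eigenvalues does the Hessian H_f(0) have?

The Hessian at 0 is [[0, 0], [0, 0]] of rank 0; hence corank 2.

2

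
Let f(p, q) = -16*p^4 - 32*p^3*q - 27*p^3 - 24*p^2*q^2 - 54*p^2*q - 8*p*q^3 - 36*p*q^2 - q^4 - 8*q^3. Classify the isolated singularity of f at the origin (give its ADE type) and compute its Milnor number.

Type E6, Milnor number mu = 6.

The Hessian of f at 0 has rank 0. Corank 2; j^3 = -(3*p + 2*q)^3 is a perfect cube, so E-series; the 4-jet and mu = 6 give E_6.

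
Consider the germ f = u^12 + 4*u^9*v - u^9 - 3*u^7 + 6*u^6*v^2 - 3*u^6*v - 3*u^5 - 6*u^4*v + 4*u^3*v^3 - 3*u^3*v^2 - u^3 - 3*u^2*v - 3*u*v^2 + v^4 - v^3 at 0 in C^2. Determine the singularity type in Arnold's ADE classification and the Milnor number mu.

The Hessian of f at 0 has rank 0. Corank 2; j^3 = -(u + v)^3 is a perfect cube, so E-series; the 4-jet and mu = 6 give E_6.

Type E_6, Milnor number mu = 6.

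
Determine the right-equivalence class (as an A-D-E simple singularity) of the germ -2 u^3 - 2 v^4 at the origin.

E_{6}

The Hessian of f at 0 has rank 0. Corank 2; j^3 = -2*u^3 is a perfect cube, so E-series; the 4-jet and mu = 6 give E_6.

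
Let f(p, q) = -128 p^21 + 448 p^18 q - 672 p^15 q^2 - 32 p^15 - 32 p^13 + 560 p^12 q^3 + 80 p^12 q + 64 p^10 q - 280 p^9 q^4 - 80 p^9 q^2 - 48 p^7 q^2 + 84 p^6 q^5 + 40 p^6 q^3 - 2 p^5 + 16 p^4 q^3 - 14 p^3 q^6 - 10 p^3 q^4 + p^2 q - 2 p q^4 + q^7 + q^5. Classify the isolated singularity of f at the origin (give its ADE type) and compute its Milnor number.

Type D_6, Milnor number mu = 6.

The Hessian of f at 0 has rank 0. Corank 2; j^3 = p^2*q has shape L^2 M (L != M), so D-series; mu = 6 gives D_6.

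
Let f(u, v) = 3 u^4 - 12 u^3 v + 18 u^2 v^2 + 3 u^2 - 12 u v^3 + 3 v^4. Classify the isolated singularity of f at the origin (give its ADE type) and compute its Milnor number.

Type A_{3}, Milnor number mu = 3.

The Hessian of f at 0 has rank 1. Corank 1: A-series; mu = 3 gives A_3.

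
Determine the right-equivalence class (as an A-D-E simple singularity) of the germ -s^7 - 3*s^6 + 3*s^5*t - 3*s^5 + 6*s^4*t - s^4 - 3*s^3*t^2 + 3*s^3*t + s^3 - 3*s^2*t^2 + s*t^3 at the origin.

The Hessian of f at 0 is [[0, 0], [0, 0]] with rank 0, so corank 2. A Groebner basis of the Jacobian ideal J(f) in C{s,t} is {3*s^2 + t^4 + t^3, s^3, s^2*t - s^2 - t^3/3, -2*s^2 + s*t^2 - 2*t^3/3}; counting standard monomials gives mu = 7. Corank 2; j^3 = s^3 is a perfect cube, so E-series; the 4-jet and mu = 7 give E_7.

E_{7}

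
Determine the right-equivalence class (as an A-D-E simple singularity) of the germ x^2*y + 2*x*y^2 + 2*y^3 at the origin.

D_{4}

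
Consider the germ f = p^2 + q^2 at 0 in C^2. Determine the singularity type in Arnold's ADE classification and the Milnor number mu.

Type A_1, Milnor number mu = 1.

The Hessian of f at 0 is [[2, 0], [0, 2]] with rank 2, so corank 0. A Groebner basis of the Jacobian ideal J(f) in C{p,q} is {p, q}; counting standard monomials gives mu = 1. Corank 0: nondegenerate Morse point, so A_1.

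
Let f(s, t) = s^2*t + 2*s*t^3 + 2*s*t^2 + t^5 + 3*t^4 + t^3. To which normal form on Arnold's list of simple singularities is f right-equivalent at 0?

D_5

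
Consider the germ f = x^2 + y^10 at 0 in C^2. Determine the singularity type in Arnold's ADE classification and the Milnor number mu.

Type A_{9}, Milnor number mu = 9.

The Hessian of f at 0 has rank 1. Corank 1: A-series; mu = 9 gives A_9.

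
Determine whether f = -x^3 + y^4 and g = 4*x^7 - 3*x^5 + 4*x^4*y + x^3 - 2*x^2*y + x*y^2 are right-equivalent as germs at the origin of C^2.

No.

The Hessian of f at 0 has rank 0. Corank 2; j^3 = -x^3 is a perfect cube, so E-series; the 4-jet and mu = 6 give E_6. The Hessian of g at 0 has rank 0. Corank 2; j^3 = x*(x - y)^2 has shape L^2 M (L != M), so D-series; mu = 6 gives D_6. f is E_6 but g is D_6, hence not right-equivalent.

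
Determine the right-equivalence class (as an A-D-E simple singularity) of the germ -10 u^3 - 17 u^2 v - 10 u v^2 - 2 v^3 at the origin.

The Hessian of f at 0 has rank 0. Corank 2; j^3 = -(2*u + v)*(5*u^2 + 6*u*v + 2*v^2) splits into three distinct lines over C (the quadratic factor has nonzero discriminant), so D_4.

D4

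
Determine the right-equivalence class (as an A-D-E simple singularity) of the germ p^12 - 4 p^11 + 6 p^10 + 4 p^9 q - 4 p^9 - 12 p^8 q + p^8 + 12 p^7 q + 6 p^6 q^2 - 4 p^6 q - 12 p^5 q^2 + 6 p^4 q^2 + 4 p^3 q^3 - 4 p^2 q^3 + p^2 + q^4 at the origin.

A3

The Hessian of f at 0 has rank 1. Corank 1: A-series; mu = 3 gives A_3.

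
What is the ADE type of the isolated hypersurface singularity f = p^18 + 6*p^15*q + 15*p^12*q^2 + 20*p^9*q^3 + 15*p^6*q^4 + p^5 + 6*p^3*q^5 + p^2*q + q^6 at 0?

D7

The Hessian of f at 0 has rank 0. Corank 2; j^3 = p^2*q has shape L^2 M (L != M), so D-series; mu = 7 gives D_7.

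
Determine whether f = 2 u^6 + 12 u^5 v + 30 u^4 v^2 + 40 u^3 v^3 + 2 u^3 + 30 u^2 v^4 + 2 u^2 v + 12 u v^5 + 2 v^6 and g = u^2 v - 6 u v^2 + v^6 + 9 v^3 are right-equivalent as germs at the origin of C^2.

Yes.

The Hessian of f at 0 is [[0, 0], [0, 0]] with rank 0, so corank 2. A Groebner basis of the Jacobian ideal J(f) in C{u,v} is {-u*v/6 + v^5, u*v^2, u^2 + u*v}; counting standard monomials gives mu = 7. Corank 2; j^3 = 2*u^2*(u + v) has shape L^2 M (L != M), so D-series; mu = 7 gives D_7. The Hessian of g at 0 is [[0, 0], [0, 0]] with rank 0, so corank 2. A Groebner basis of the Jacobian ideal J(g) in C{u,v} is {u^2/6 + v^5 - 3*v^2/2, u^3 - 27*v^3, u*v - 3*v^2}; counting standard monomials gives mu = 7. Corank 2; j^3 = v*(u - 3*v)^2 has shape L^2 M (L != M), so D-series; mu = 7 gives D_7. Both have type D_7, hence right-equivalent.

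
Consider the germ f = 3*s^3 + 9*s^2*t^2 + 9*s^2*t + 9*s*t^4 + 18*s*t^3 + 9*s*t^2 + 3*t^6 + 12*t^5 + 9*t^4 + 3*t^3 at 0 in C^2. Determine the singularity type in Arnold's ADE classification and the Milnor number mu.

Type E_8, Milnor number mu = 8.

The Hessian of f at 0 has rank 0. Corank 2; j^3 = 3*(s + t)^3 is a perfect cube, so E-series; the 5-jet and mu = 8 give E_8.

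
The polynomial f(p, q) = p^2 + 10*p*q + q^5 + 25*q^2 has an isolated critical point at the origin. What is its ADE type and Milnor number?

Type A_{4}, Milnor number mu = 4.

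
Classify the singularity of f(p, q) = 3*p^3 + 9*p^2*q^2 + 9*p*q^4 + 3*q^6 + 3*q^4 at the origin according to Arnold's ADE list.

E_6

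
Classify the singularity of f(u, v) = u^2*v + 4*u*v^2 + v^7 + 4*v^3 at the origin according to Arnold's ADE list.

D_{8}

The Hessian of f at 0 is [[0, 0], [0, 0]] with rank 0, so corank 2. A Groebner basis of the Jacobian ideal J(f) in C{u,v} is {u^2/7 + v^6 - 4*v^2/7, u^3 + 8*v^3, u*v + 2*v^2}; counting standard monomials gives mu = 8. Corank 2; j^3 = v*(u + 2*v)^2 has shape L^2 M (L != M), so D-series; mu = 8 gives D_8.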